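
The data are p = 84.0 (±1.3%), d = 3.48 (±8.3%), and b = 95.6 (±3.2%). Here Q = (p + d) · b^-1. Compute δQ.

0.0316

Let u = p + d = 87.5. δu = √(δp² + δd²) = √(1.19 + 0.0834) = 1.13, so δu/u = 0.0129.
Q is then a monomial in u, b:
δQ/Q = √((δu/u)² + (-1·δb/b)²) = √(0.000167 + 0.00102) = 0.0345
Q = 0.915, so δQ = 0.0345 × 0.915 = 0.0316.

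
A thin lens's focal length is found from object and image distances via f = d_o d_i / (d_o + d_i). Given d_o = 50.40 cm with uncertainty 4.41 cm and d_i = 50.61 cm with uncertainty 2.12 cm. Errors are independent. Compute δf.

∂f/∂d_o = (d_i/(d_o+d_i))² = 0.251;  ∂f/∂d_i = (d_o/(d_o+d_i))² = 0.249
δf = √((∂f/∂d_o · δd_o)² + (∂f/∂d_i · δd_i)²) = √(1.23 + 0.279) = 1.23 cm

1.23 cm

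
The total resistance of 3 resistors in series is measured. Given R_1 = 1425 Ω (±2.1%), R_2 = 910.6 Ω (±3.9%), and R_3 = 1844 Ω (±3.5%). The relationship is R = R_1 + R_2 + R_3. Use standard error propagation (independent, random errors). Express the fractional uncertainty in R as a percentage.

R is a linear combination, so absolute uncertainties add in quadrature:
  (δR_1)² = 896;  (δR_2)² = 1260;  (δR_3)² = 4170
δR = √(6320) = 79.5 Ω
R = 4180 Ω, so δR/R = 79.5/4180 = 0.0190.

1.90%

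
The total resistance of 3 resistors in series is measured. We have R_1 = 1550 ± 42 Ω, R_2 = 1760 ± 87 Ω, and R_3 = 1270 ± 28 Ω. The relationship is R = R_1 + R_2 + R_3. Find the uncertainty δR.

Sums and differences: (δR)² = Σ (cᵢ δxᵢ)².
  (δR_1)² = 1760;  (δR_2)² = 7570;  (δR_3)² = 784
δR = √(10100) = 101 Ω

101 Ω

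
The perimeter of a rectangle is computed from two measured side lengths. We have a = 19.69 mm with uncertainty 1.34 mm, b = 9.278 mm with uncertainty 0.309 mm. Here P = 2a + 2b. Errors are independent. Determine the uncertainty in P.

2.75 mm

P is a linear combination, so absolute uncertainties add in quadrature:
  (2·δa)² = 7.18;  (2·δb)² = 0.382
δP = √(7.56) = 2.75 mm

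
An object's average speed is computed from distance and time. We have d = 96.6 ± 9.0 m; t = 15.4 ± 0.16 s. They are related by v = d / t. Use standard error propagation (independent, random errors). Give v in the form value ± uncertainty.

6.27 ± 0.588 m/s

v is a product of powers, so relative uncertainties combine in quadrature:
  (1·δd/d)² = (1×0.0932)² = 0.00868;  (-1·δt/t)² = (-1×0.0104)² = 0.000108
δv/v = √(0.00879) = 0.0937
v = 6.27 m/s, so δv = 0.0937 × 6.27 = 0.588 m/s.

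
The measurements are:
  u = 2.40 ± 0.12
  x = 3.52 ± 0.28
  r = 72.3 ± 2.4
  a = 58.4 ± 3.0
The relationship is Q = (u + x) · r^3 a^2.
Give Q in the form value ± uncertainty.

Let w = u + x = 5.92. δw = √(δu² + δx²) = √(0.0144 + 0.0784) = 0.305, so δw/w = 0.0515.
Q is then a monomial in w, r, a:
δQ/Q = √((δw/w)² + (3·δr/r)² + (2·δa/a)²) = √(0.00265 + 0.00992 + 0.0106) = 0.152
Q = 7.63e+09, so δQ = 0.152 × 7.63e+09 = 1.16e+09.

(7.63 ± 1.16) × 10^9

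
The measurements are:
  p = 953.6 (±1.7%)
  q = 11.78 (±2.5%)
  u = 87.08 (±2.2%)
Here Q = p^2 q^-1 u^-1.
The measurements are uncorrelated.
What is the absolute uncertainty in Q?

42.2

Products/powers → add relative errors in quadrature, weighted by exponent:
  (2·δp/p)² = (2×0.0170)² = 0.00116;  (-1·δq/q)² = (-1×0.0250)² = 0.000625;  (-1·δu/u)² = (-1×0.0220)² = 0.000484
δQ/Q = √(0.00227) = 0.0476
Q = 886.5, so δQ = 0.0476 × 886.5 = 42.2.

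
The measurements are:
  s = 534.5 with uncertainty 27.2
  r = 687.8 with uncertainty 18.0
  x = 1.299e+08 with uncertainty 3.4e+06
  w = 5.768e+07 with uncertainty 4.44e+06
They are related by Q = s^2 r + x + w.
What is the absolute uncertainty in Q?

2.14e+07

Let p = s^2·r = 1.965e+08. δp/p = √((2·δs/s)² + (1·δr/r)²) = √(0.0104 + 0.000685) = 0.105, so δp = 2.06e+07.
Q = p + x + w: δQ = √(δp² + δx² + δw²) = √(4.26e+14 + 1.16e+13 + 1.97e+13) = 2.14e+07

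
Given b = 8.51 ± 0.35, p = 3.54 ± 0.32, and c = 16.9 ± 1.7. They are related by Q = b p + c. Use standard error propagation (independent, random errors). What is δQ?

Let w = b·p = 30.1. δw/w = √((1·δb/b)² + (1·δp/p)²) = √(0.00169 + 0.00817) = 0.0993, so δw = 2.99.
Q = w + c: δQ = √(δw² + δc²) = √(8.95 + 2.89) = 3.44

3.44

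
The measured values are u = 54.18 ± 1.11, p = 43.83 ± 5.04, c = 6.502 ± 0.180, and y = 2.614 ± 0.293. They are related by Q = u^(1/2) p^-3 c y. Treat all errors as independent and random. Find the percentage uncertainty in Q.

36.4%

For a monomial Q ∝ u^(1/2), p^-3, c, y, fractional errors add in quadrature:
  (½·δu/u)² = (0.5×0.0205)² = 0.000105;  (-3·δp/p)² = (-3×0.115)² = 0.119;  (1·δc/c)² = (1×0.0277)² = 0.000766;  (1·δy/y)² = (1×0.112)² = 0.0126
δQ/Q = √(0.132) = 0.364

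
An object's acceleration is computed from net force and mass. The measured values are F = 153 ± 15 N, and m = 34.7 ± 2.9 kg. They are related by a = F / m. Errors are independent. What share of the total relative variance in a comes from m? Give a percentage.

42.1%

(δa/a)² = (1·δF/F)² + (-1·δm/m)²
  F term: (1×0.0980)² = 0.00961
  m term: (-1×0.0836)² = 0.00698
Total = 0.0166. Share from m = 0.00698/0.0166 = 0.421.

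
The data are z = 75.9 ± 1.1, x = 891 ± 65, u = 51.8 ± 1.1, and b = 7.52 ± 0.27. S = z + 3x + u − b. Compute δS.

195

Each term contributes (cᵢ δxᵢ)² to (δS)²:
  (δz)² = 1.21;  (3·δx)² = 38000;  (δu)² = 1.21;  (δb)² = 0.0729
δS = √(38000) = 195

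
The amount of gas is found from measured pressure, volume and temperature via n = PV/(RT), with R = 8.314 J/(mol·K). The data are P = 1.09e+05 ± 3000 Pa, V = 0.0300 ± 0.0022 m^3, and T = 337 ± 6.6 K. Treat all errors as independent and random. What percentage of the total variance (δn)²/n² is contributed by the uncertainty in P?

(δn/n)² = (1·δP/P)² + (1·δV/V)² + (-1·δT/T)²
  P term: (1×0.0275)² = 0.000758
  V term: (1×0.0733)² = 0.00538
  T term: (-1×0.0196)² = 0.000384
Total = 0.00652. Share from P = 0.000758/0.00652 = 0.116.

11.6%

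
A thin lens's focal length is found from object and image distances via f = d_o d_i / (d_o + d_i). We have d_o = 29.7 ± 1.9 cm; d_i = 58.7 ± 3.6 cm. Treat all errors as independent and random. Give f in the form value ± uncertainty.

∂f/∂d_o = (d_i/(d_o+d_i))² = 0.441;  ∂f/∂d_i = (d_o/(d_o+d_i))² = 0.113
δf = √((∂f/∂d_o · δd_o)² + (∂f/∂d_i · δd_i)²) = √(0.702 + 0.165) = 0.931 cm
f = 19.7 cm.

19.7 ± 0.931 cm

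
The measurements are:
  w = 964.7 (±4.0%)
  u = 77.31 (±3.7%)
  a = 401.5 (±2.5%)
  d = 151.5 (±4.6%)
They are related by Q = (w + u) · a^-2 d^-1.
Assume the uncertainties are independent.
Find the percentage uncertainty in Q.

7.74%

Let h = w + u = 1042. δh = √(δw² + δu²) = √(1490 + 8.18) = 38.7, so δh/h = 0.0371.
Q is then a monomial in h, a, d:
δQ/Q = √((δh/h)² + (-2·δa/a)² + (-1·δd/d)²) = √(0.00138 + 0.00250 + 0.00212) = 0.0774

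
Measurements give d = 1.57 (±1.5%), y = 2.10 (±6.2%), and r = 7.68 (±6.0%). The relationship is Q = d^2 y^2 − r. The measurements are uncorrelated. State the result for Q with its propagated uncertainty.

3.19 ± 1.46

Let p = d^2·y^2 = 10.9. δp/p = √((2·δd/d)² + (2·δy/y)²) = √(0.000900 + 0.0154) = 0.128, so δp = 1.39.
Q = p − r: δQ = √(δp² + δr²) = √(1.92 + 0.212) = 1.46
Q = 3.19.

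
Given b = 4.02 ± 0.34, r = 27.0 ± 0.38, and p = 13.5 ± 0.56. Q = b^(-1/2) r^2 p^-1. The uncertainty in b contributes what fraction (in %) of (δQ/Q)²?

(δQ/Q)² = (−½·δb/b)² + (2·δr/r)² + (-1·δp/p)²
  b term: (-0.5×0.0846)² = 0.00179
  r term: (2×0.0141)² = 0.000792
  p term: (-1×0.0415)² = 0.00172
Total = 0.00430. Share from b = 0.00179/0.00430 = 0.416.

41.6%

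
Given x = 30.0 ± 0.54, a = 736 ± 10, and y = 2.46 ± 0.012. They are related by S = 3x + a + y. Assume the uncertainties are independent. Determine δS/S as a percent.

1.22%

Absolute uncertainties add in quadrature for a linear combination:
  (3·δx)² = 2.62;  (δa)² = 100;  (δy)² = 0.000144
δS = √(103) = 10.1
S = 828, so δS/S = 10.1/828 = 0.0122.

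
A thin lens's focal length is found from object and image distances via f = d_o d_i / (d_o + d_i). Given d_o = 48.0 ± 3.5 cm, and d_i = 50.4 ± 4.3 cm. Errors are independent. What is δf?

∂f/∂d_o = (d_i/(d_o+d_i))² = 0.262;  ∂f/∂d_i = (d_o/(d_o+d_i))² = 0.238
δf = √((∂f/∂d_o · δd_o)² + (∂f/∂d_i · δd_i)²) = √(0.843 + 1.05) = 1.37 cm

1.37 cm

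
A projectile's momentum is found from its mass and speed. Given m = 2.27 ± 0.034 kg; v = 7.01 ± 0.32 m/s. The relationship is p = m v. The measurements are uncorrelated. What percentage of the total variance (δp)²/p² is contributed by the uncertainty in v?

90.3%

(δp/p)² = (1·δm/m)² + (1·δv/v)²
  m term: (1×0.0150)² = 0.000224
  v term: (1×0.0456)² = 0.00208
Total = 0.00231. Share from v = 0.00208/0.00231 = 0.903.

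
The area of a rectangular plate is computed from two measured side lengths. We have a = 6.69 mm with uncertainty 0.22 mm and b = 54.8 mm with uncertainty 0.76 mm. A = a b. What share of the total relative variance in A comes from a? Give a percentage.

84.9%

(δA/A)² = (1·δa/a)² + (1·δb/b)²
  a term: (1×0.0329)² = 0.00108
  b term: (1×0.0139)² = 0.000192
Total = 0.00127. Share from a = 0.00108/0.00127 = 0.849.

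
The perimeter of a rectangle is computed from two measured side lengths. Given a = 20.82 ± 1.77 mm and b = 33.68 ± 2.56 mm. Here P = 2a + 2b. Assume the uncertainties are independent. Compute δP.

P is a linear combination, so absolute uncertainties add in quadrature:
  (2·δa)² = 12.5;  (2·δb)² = 26.2
δP = √(38.7) = 6.22 mm

6.22 mm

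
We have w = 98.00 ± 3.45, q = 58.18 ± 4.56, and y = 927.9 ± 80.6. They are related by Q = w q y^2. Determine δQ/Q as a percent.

Relative error in a monomial: (δQ/Q)² = Σ (nᵢ · δxᵢ/xᵢ)².
  (1·δw/w)² = (1×0.0352)² = 0.00124;  (1·δq/q)² = (1×0.0784)² = 0.00614;  (2·δy/y)² = (2×0.0869)² = 0.0302
δQ/Q = √(0.0376) = 0.194

19.4%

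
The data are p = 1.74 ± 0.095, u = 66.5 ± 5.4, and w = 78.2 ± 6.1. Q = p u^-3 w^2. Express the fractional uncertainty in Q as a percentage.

29.4%

Products/powers → add relative errors in quadrature, weighted by exponent:
  (1·δp/p)² = (1×0.0546)² = 0.00298;  (-3·δu/u)² = (-3×0.0812)² = 0.0593;  (2·δw/w)² = (2×0.0780)² = 0.0243
δQ/Q = √(0.0867) = 0.294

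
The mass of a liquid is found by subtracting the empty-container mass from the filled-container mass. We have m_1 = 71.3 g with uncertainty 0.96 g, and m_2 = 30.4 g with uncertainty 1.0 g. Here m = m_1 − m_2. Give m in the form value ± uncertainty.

Each term contributes (cᵢ δxᵢ)² to (δm)²:
  (δm_1)² = 0.922;  (δm_2)² = 1.00
δm = √(1.92) = 1.39 g
m = 40.9 g.

40.9 ± 1.39 g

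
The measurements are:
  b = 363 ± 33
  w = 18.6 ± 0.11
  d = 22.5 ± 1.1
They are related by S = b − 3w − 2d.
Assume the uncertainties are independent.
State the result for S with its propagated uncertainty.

Sums and differences: (δS)² = Σ (cᵢ δxᵢ)².
  (δb)² = 1090;  (3·δw)² = 0.109;  (2·δd)² = 4.84
δS = √(1090) = 33.1
S = 262.

262 ± 33.1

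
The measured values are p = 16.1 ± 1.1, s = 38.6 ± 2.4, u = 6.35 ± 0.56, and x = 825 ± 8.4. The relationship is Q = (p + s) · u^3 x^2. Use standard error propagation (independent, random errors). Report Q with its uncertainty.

Let w = p + s = 54.7. δw = √(δp² + δs²) = √(1.21 + 5.76) = 2.64, so δw/w = 0.0483.
Q is then a monomial in w, u, x:
δQ/Q = √((δw/w)² + (3·δu/u)² + (2·δx/x)²) = √(0.00233 + 0.0700 + 0.000415) = 0.270
Q = 9.53e+09, so δQ = 0.270 × 9.53e+09 = 2.57e+09.

(9.53 ± 2.57) × 10^9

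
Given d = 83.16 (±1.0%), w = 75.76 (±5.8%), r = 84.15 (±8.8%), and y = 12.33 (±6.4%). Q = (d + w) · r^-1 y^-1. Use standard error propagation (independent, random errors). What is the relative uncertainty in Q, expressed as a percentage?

11.2%

Let u = d + w = 158.9. δu = √(δd² + δw²) = √(0.692 + 19.3) = 4.47, so δu/u = 0.0281.
Q is then a monomial in u, r, y:
δQ/Q = √((δu/u)² + (-1·δr/r)² + (-1·δy/y)²) = √(0.000792 + 0.00774 + 0.00410) = 0.112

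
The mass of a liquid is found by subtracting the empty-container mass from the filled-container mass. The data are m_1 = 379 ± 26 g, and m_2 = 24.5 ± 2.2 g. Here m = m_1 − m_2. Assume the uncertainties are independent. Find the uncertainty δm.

26.1 g

Each term contributes (cᵢ δxᵢ)² to (δm)²:
  (δm_1)² = 676;  (δm_2)² = 4.84
δm = √(681) = 26.1 g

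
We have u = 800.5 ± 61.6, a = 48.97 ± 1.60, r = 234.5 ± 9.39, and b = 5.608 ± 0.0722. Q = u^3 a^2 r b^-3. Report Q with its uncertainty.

(1.636 ± 0.403) × 10^12

Relative error in a monomial: (δQ/Q)² = Σ (nᵢ · δxᵢ/xᵢ)².
  (3·δu/u)² = (3×0.0770)² = 0.0533;  (2·δa/a)² = (2×0.0327)² = 0.00427;  (1·δr/r)² = (1×0.0400)² = 0.00160;  (-3·δb/b)² = (-3×0.0129)² = 0.00149
δQ/Q = √(0.0607) = 0.246
Q = 1.636e+12, so δQ = 0.246 × 1.636e+12 = 4.03e+11.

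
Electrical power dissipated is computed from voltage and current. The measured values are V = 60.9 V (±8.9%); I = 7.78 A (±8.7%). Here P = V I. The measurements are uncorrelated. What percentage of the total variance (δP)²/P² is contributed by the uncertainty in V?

(δP/P)² = (1·δV/V)² + (1·δI/I)²
  V term: (1×0.0890)² = 0.00792
  I term: (1×0.0870)² = 0.00757
Total = 0.0155. Share from V = 0.00792/0.0155 = 0.511.

51.1%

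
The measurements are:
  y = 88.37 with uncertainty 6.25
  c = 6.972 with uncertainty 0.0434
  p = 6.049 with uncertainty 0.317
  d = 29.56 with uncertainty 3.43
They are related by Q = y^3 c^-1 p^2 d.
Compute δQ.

2.82e+07

Q is a product of powers, so relative uncertainties combine in quadrature:
  (3·δy/y)² = (3×0.0707)² = 0.0450;  (-1·δc/c)² = (-1×0.00622)² = 3.87e-05;  (2·δp/p)² = (2×0.0524)² = 0.0110;  (1·δd/d)² = (1×0.116)² = 0.0135
δQ/Q = √(0.0695) = 0.264
Q = 1.071e+08, so δQ = 0.264 × 1.071e+08 = 2.82e+07.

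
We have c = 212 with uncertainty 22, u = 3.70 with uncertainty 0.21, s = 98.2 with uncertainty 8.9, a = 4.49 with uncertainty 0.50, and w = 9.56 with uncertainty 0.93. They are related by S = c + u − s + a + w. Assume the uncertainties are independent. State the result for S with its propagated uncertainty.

S is a linear combination, so absolute uncertainties add in quadrature:
  (δc)² = 484;  (δu)² = 0.0441;  (δs)² = 79.2;  (δa)² = 0.250;  (δw)² = 0.865
δS = √(564) = 23.8
S = 132.

132 ± 23.8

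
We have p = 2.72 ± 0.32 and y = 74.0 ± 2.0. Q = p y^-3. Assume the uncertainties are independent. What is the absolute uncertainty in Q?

Since Q is a product/quotient, work with relative uncertainties:
  (1·δp/p)² = (1×0.118)² = 0.0138;  (-3·δy/y)² = (-3×0.0270)² = 0.00657
δQ/Q = √(0.0204) = 0.143
Q = 6.71e-06, so δQ = 0.143 × 6.71e-06 = 9.59e-07.

9.59e-07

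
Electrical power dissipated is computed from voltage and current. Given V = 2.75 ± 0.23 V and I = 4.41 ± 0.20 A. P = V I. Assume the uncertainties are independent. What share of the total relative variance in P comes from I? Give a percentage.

(δP/P)² = (1·δV/V)² + (1·δI/I)²
  V term: (1×0.0836)² = 0.00700
  I term: (1×0.0454)² = 0.00206
Total = 0.00905. Share from I = 0.00206/0.00905 = 0.227.

22.7%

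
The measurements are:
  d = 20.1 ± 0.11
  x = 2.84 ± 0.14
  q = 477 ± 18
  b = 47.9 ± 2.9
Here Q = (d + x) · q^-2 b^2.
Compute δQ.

0.0331

Let u = d + x = 22.9. δu = √(δd² + δx²) = √(0.0121 + 0.0196) = 0.178, so δu/u = 0.00776.
Q is then a monomial in u, q, b:
δQ/Q = √((δu/u)² + (-2·δq/q)² + (2·δb/b)²) = √(6.02e-05 + 0.00570 + 0.0147) = 0.143
Q = 0.231, so δQ = 0.143 × 0.231 = 0.0331.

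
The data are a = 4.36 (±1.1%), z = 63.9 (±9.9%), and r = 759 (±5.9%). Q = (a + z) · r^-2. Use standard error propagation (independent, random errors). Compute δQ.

Let u = a + z = 68.3. δu = √(δa² + δz²) = √(0.00230 + 40.0) = 6.33, so δu/u = 0.0927.
Q is then a monomial in u, r:
δQ/Q = √((δu/u)² + (-2·δr/r)²) = √(0.00859 + 0.0139) = 0.150
Q = 0.000118, so δQ = 0.150 × 0.000118 = 1.78e-05.

1.78e-05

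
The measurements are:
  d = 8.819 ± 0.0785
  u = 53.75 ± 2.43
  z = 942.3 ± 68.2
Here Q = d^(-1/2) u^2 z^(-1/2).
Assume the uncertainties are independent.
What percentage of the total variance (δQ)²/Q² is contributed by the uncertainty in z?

(δQ/Q)² = (−½·δd/d)² + (2·δu/u)² + (−½·δz/z)²
  d term: (-0.5×0.00890)² = 1.98e-05
  u term: (2×0.0452)² = 0.00818
  z term: (-0.5×0.0724)² = 0.00131
Total = 0.00950. Share from z = 0.00131/0.00950 = 0.138.

13.8%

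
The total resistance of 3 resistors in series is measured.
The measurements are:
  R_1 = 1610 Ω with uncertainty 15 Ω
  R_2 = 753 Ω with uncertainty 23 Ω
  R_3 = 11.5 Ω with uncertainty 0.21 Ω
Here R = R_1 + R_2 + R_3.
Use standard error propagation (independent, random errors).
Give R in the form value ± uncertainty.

Sums and differences: (δR)² = Σ (cᵢ δxᵢ)².
  (δR_1)² = 225;  (δR_2)² = 529;  (δR_3)² = 0.0441
δR = √(754) = 27.5 Ω
R = 2370 Ω.

2370 ± 27.5 Ω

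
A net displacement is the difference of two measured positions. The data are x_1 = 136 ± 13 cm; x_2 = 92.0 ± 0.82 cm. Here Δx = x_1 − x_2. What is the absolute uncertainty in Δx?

Each term contributes (cᵢ δxᵢ)² to (δΔx)²:
  (δx_1)² = 169;  (δx_2)² = 0.672
δΔx = √(170) = 13.0 cm

13.0 cm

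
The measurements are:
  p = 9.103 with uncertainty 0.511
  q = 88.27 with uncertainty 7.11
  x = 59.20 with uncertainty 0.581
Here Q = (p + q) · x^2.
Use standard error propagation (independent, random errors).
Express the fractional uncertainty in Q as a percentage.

Let u = p + q = 97.37. δu = √(δp² + δq²) = √(0.261 + 50.6) = 7.13, so δu/u = 0.0732.
Q is then a monomial in u, x:
δQ/Q = √((δu/u)² + (2·δx/x)²) = √(0.00536 + 0.000385) = 0.0758

7.58%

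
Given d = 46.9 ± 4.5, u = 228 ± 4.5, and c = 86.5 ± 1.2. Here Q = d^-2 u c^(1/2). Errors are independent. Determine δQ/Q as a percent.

Relative error in a monomial: (δQ/Q)² = Σ (nᵢ · δxᵢ/xᵢ)².
  (-2·δd/d)² = (-2×0.0959)² = 0.0368;  (1·δu/u)² = (1×0.0197)² = 0.000390;  (½·δc/c)² = (0.5×0.0139)² = 4.81e-05
δQ/Q = √(0.0373) = 0.193

19.3%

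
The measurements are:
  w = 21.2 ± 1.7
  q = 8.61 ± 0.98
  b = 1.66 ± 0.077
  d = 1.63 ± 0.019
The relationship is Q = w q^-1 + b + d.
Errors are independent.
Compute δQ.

Let p = w·q^-1 = 2.46. δp/p = √((1·δw/w)² + (-1·δq/q)²) = √(0.00643 + 0.0130) = 0.139, so δp = 0.343.
Q = p + b + d: δQ = √(δp² + δb² + δd²) = √(0.118 + 0.00593 + 0.000361) = 0.352

0.352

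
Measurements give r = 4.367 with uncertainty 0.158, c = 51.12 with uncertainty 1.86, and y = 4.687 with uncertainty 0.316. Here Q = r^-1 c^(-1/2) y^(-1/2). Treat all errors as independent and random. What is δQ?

0.000779

Relative error in a monomial: (δQ/Q)² = Σ (nᵢ · δxᵢ/xᵢ)².
  (-1·δr/r)² = (-1×0.0362)² = 0.00131;  (−½·δc/c)² = (-0.5×0.0364)² = 0.000331;  (−½·δy/y)² = (-0.5×0.0674)² = 0.00114
δQ/Q = √(0.00278) = 0.0527
Q = 0.01479, so δQ = 0.0527 × 0.01479 = 0.000779.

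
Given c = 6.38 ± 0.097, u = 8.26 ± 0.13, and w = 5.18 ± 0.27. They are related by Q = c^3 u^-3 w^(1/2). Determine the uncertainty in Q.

For a monomial Q ∝ c^3, u^-3, w^(1/2), fractional errors add in quadrature:
  (3·δc/c)² = (3×0.0152)² = 0.00208;  (-3·δu/u)² = (-3×0.0157)² = 0.00223;  (½·δw/w)² = (0.5×0.0521)² = 0.000679
δQ/Q = √(0.00499) = 0.0706
Q = 1.05, so δQ = 0.0706 × 1.05 = 0.0741.

0.0741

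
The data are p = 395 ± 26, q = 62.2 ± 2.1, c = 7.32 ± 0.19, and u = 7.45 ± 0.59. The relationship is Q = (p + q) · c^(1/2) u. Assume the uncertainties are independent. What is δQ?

Let w = p + q = 457. δw = √(δp² + δq²) = √(676 + 4.41) = 26.1, so δw/w = 0.0571.
Q is then a monomial in w, c, u:
δQ/Q = √((δw/w)² + (½·δc/c)² + (1·δu/u)²) = √(0.00326 + 0.000168 + 0.00627) = 0.0985
Q = 9220, so δQ = 0.0985 × 9220 = 907.

907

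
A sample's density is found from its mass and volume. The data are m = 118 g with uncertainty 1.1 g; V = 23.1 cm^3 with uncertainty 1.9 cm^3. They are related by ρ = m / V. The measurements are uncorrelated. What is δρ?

0.423 g/cm^3

ρ is a product of powers, so relative uncertainties combine in quadrature:
  (1·δm/m)² = (1×0.00932)² = 8.69e-05;  (-1·δV/V)² = (-1×0.0823)² = 0.00677
δρ/ρ = √(0.00685) = 0.0828
ρ = 5.11 g/cm^3, so δρ = 0.0828 × 5.11 = 0.423 g/cm^3.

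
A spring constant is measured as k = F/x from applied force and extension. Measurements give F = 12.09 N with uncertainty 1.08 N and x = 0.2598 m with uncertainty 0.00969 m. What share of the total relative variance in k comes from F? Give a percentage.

(δk/k)² = (1·δF/F)² + (-1·δx/x)²
  F term: (1×0.0893)² = 0.00798
  x term: (-1×0.0373)² = 0.00139
Total = 0.00937. Share from F = 0.00798/0.00937 = 0.852.

85.2%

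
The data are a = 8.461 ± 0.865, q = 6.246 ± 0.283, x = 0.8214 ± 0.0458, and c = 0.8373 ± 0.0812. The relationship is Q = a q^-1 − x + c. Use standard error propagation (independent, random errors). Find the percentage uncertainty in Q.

Let p = a·q^-1 = 1.355. δp/p = √((1·δa/a)² + (-1·δq/q)²) = √(0.0105 + 0.00205) = 0.112, so δp = 0.151.
Q = p − x + c: δQ = √(δp² + δx² + δc²) = √(0.0229 + 0.00210 + 0.00659) = 0.178
Q = 1.371, so δQ/Q = 0.178/1.371 = 0.130.

13.0%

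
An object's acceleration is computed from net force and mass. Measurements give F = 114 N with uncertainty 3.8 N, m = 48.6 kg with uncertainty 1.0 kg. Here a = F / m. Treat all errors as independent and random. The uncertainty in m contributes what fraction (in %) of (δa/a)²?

27.6%

(δa/a)² = (1·δF/F)² + (-1·δm/m)²
  F term: (1×0.0333)² = 0.00111
  m term: (-1×0.0206)² = 0.000423
Total = 0.00153. Share from m = 0.000423/0.00153 = 0.276.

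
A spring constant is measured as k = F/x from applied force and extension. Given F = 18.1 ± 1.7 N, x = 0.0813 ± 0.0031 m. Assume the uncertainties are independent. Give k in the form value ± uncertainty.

k is a product of powers, so relative uncertainties combine in quadrature:
  (1·δF/F)² = (1×0.0939)² = 0.00882;  (-1·δx/x)² = (-1×0.0381)² = 0.00145
δk/k = √(0.0103) = 0.101
k = 223 N/m, so δk = 0.101 × 223 = 22.6 N/m.

223 ± 22.6 N/m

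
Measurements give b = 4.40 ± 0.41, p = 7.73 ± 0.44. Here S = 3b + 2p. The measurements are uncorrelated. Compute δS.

Sums and differences: (δS)² = Σ (cᵢ δxᵢ)².
  (3·δb)² = 1.51;  (2·δp)² = 0.774
δS = √(2.29) = 1.51

1.51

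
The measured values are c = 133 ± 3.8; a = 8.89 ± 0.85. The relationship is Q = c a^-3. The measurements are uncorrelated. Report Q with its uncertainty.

For a monomial Q ∝ c, a^-3, fractional errors add in quadrature:
  (1·δc/c)² = (1×0.0286)² = 0.000816;  (-3·δa/a)² = (-3×0.0956)² = 0.0823
δQ/Q = √(0.0831) = 0.288
Q = 0.189, so δQ = 0.288 × 0.189 = 0.0546.

0.189 ± 0.0546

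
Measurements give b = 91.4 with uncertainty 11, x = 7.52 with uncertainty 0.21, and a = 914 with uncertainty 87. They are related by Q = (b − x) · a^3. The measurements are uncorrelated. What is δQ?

2.01e+10

Let u = b − x = 83.9. δu = √(δb² + δx²) = √(121 + 0.0441) = 11.0, so δu/u = 0.131.
Q is then a monomial in u, a:
δQ/Q = √((δu/u)² + (3·δa/a)²) = √(0.0172 + 0.0815) = 0.314
Q = 6.4e+10, so δQ = 0.314 × 6.4e+10 = 2.01e+10.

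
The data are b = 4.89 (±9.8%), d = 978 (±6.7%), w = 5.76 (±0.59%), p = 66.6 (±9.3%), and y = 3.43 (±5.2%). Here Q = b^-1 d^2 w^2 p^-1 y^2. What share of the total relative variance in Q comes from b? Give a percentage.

(δQ/Q)² = (-1·δb/b)² + (2·δd/d)² + (2·δw/w)² + (-1·δp/p)² + (2·δy/y)²
  b term: (-1×0.0980)² = 0.00960
  d term: (2×0.0670)² = 0.0180
  w term: (2×0.00590)² = 0.000139
  p term: (-1×0.0930)² = 0.00865
  y term: (2×0.0520)² = 0.0108
Total = 0.0472. Share from b = 0.00960/0.0472 = 0.204.

20.4%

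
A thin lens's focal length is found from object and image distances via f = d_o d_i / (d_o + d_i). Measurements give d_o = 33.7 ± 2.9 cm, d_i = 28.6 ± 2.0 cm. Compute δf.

0.846 cm

∂f/∂d_o = (d_i/(d_o+d_i))² = 0.211;  ∂f/∂d_i = (d_o/(d_o+d_i))² = 0.293
δf = √((∂f/∂d_o · δd_o)² + (∂f/∂d_i · δd_i)²) = √(0.374 + 0.342) = 0.846 cm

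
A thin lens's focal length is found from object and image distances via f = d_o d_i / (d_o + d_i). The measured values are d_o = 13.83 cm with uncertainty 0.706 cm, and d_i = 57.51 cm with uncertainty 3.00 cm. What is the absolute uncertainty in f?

∂f/∂d_o = (d_i/(d_o+d_i))² = 0.650;  ∂f/∂d_i = (d_o/(d_o+d_i))² = 0.0376
δf = √((∂f/∂d_o · δd_o)² + (∂f/∂d_i · δd_i)²) = √(0.210 + 0.0127) = 0.472 cm

0.472 cm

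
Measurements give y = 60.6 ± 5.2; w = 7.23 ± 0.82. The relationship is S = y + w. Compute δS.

5.26

Absolute uncertainties add in quadrature for a linear combination:
  (δy)² = 27.0;  (δw)² = 0.672
δS = √(27.7) = 5.26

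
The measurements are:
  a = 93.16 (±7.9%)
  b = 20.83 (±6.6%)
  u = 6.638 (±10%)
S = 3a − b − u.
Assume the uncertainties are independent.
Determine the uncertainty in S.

Each term contributes (cᵢ δxᵢ)² to (δS)²:
  (3·δa)² = 487;  (δb)² = 1.89;  (δu)² = 0.441
δS = √(490) = 22.1

22.1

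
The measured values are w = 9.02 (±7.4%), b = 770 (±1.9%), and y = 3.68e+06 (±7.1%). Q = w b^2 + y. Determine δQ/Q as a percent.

Let p = w·b^2 = 5.35e+06. δp/p = √((1·δw/w)² + (2·δb/b)²) = √(0.00548 + 0.00144) = 0.0832, so δp = 4.45e+05.
Q = p + y: δQ = √(δp² + δy²) = √(1.98e+11 + 6.83e+10) = 5.16e+05
Q = 9.03e+06, so δQ/Q = 5.16e+05/9.03e+06 = 0.0571.

5.71%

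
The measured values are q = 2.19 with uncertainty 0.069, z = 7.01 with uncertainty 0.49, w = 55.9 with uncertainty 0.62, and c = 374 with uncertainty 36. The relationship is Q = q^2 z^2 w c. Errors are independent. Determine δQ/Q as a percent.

18.1%

Products/powers → add relative errors in quadrature, weighted by exponent:
  (2·δq/q)² = (2×0.0315)² = 0.00397;  (2·δz/z)² = (2×0.0699)² = 0.0195;  (1·δw/w)² = (1×0.0111)² = 0.000123;  (1·δc/c)² = (1×0.0963)² = 0.00927
δQ/Q = √(0.0329) = 0.181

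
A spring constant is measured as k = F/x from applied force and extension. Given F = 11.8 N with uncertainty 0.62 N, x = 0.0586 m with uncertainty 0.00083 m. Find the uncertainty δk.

11.0 N/m

Products/powers → add relative errors in quadrature, weighted by exponent:
  (1·δF/F)² = (1×0.0525)² = 0.00276;  (-1·δx/x)² = (-1×0.0142)² = 0.000201
δk/k = √(0.00296) = 0.0544
k = 201 N/m, so δk = 0.0544 × 201 = 11.0 N/m.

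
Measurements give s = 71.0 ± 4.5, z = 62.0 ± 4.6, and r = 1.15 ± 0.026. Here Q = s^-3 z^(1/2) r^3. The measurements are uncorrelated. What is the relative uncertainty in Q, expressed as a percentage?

20.5%

Each factor contributes (exponent × relative error)² to (δQ/Q)²:
  (-3·δs/s)² = (-3×0.0634)² = 0.0362;  (½·δz/z)² = (0.5×0.0742)² = 0.00138;  (3·δr/r)² = (3×0.0226)² = 0.00460
δQ/Q = √(0.0421) = 0.205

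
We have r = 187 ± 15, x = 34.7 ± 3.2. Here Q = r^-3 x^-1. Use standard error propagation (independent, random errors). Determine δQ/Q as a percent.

Relative error in a monomial: (δQ/Q)² = Σ (nᵢ · δxᵢ/xᵢ)².
  (-3·δr/r)² = (-3×0.0802)² = 0.0579;  (-1·δx/x)² = (-1×0.0922)² = 0.00850
δQ/Q = √(0.0664) = 0.258

25.8%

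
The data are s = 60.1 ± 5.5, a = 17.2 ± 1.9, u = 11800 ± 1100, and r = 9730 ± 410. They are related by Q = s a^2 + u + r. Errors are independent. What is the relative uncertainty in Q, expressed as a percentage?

Let p = s·a^2 = 17800. δp/p = √((1·δs/s)² + (2·δa/a)²) = √(0.00837 + 0.0488) = 0.239, so δp = 4250.
Q = p + u + r: δQ = √(δp² + δu² + δr²) = √(1.81e+07 + 1.21e+06 + 1.68e+05) = 4410
Q = 39300, so δQ/Q = 4410/39300 = 0.112.

11.2%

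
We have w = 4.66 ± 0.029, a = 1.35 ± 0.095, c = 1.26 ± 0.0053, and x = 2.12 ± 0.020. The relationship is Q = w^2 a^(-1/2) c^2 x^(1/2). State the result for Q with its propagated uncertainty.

For a monomial Q ∝ w^2, a^(-1/2), c^2, x^(1/2), fractional errors add in quadrature:
  (2·δw/w)² = (2×0.00622)² = 0.000155;  (−½·δa/a)² = (-0.5×0.0704)² = 0.00124;  (2·δc/c)² = (2×0.00421)² = 7.08e-05;  (½·δx/x)² = (0.5×0.00943)² = 2.22e-05
δQ/Q = √(0.00149) = 0.0385
Q = 43.2, so δQ = 0.0385 × 43.2 = 1.67.

43.2 ± 1.67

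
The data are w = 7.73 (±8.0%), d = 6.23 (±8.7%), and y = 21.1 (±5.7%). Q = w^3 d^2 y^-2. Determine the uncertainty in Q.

Since Q is a product/quotient, work with relative uncertainties:
  (3·δw/w)² = (3×0.0800)² = 0.0576;  (2·δd/d)² = (2×0.0870)² = 0.0303;  (-2·δy/y)² = (-2×0.0570)² = 0.0130
δQ/Q = √(0.101) = 0.318
Q = 40.3, so δQ = 0.318 × 40.3 = 12.8.

12.8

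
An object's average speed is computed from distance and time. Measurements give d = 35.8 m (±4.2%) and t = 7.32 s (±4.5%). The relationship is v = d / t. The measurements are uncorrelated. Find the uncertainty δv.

0.301 m/s

Relative error in a monomial: (δv/v)² = Σ (nᵢ · δxᵢ/xᵢ)².
  (1·δd/d)² = (1×0.0420)² = 0.00176;  (-1·δt/t)² = (-1×0.0450)² = 0.00203
δv/v = √(0.00379) = 0.0616
v = 4.89 m/s, so δv = 0.0616 × 4.89 = 0.301 m/s.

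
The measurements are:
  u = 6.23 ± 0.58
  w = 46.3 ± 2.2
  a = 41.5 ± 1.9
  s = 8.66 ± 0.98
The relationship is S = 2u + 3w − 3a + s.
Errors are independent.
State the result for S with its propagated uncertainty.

Sums and differences: (δS)² = Σ (cᵢ δxᵢ)².
  (2·δu)² = 1.35;  (3·δw)² = 43.6;  (3·δa)² = 32.5;  (δs)² = 0.960
δS = √(78.4) = 8.85
S = 35.5.

35.5 ± 8.85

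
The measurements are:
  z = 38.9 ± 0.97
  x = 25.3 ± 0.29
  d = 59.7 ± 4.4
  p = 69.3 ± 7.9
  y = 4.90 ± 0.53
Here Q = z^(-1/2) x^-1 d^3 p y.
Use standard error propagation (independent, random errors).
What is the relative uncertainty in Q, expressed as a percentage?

Each factor contributes (exponent × relative error)² to (δQ/Q)²:
  (−½·δz/z)² = (-0.5×0.0249)² = 0.000155;  (-1·δx/x)² = (-1×0.0115)² = 0.000131;  (3·δd/d)² = (3×0.0737)² = 0.0489;  (1·δp/p)² = (1×0.114)² = 0.0130;  (1·δy/y)² = (1×0.108)² = 0.0117
δQ/Q = √(0.0739) = 0.272

27.2%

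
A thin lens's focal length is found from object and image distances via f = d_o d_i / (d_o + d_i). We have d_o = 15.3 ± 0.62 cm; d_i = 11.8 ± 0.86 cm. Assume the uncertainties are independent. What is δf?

0.298 cm

∂f/∂d_o = (d_i/(d_o+d_i))² = 0.190;  ∂f/∂d_i = (d_o/(d_o+d_i))² = 0.319
δf = √((∂f/∂d_o · δd_o)² + (∂f/∂d_i · δd_i)²) = √(0.0138 + 0.0751) = 0.298 cm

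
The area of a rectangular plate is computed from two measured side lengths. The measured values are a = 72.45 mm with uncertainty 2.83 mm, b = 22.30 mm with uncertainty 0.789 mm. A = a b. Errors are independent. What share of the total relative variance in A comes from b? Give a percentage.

45.1%

(δA/A)² = (1·δa/a)² + (1·δb/b)²
  a term: (1×0.0391)² = 0.00153
  b term: (1×0.0354)² = 0.00125
Total = 0.00278. Share from b = 0.00125/0.00278 = 0.451.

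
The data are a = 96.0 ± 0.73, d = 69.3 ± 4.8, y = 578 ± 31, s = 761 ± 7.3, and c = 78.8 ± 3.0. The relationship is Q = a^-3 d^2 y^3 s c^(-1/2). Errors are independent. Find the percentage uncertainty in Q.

Each factor contributes (exponent × relative error)² to (δQ/Q)²:
  (-3·δa/a)² = (-3×0.00760)² = 0.000520;  (2·δd/d)² = (2×0.0693)² = 0.0192;  (3·δy/y)² = (3×0.0536)² = 0.0259;  (1·δs/s)² = (1×0.00959)² = 9.2e-05;  (−½·δc/c)² = (-0.5×0.0381)² = 0.000362
δQ/Q = √(0.0461) = 0.215

21.5%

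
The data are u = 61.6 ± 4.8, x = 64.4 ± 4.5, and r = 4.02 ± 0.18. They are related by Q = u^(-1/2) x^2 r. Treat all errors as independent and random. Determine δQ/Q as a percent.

15.2%

Each factor contributes (exponent × relative error)² to (δQ/Q)²:
  (−½·δu/u)² = (-0.5×0.0779)² = 0.00152;  (2·δx/x)² = (2×0.0699)² = 0.0195;  (1·δr/r)² = (1×0.0448)² = 0.00200
δQ/Q = √(0.0231) = 0.152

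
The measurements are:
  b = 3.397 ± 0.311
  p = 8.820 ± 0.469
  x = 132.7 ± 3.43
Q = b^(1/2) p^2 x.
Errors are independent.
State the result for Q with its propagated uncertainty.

19030 ± 2260

Relative error in a monomial: (δQ/Q)² = Σ (nᵢ · δxᵢ/xᵢ)².
  (½·δb/b)² = (0.5×0.0916)² = 0.00210;  (2·δp/p)² = (2×0.0532)² = 0.0113;  (1·δx/x)² = (1×0.0258)² = 0.000668
δQ/Q = √(0.0141) = 0.119
Q = 19030, so δQ = 0.119 × 19030 = 2260.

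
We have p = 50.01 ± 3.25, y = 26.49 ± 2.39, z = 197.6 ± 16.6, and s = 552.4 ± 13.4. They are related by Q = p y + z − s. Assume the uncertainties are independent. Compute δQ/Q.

0.153

Let w = p·y = 1325. δw/w = √((1·δp/p)² + (1·δy/y)²) = √(0.00422 + 0.00814) = 0.111, so δw = 147.
Q = w + z − s: δQ = √(δw² + δz² + δs²) = √(21700 + 276 + 180) = 149
Q = 970.0, so δQ/Q = 149/970.0 = 0.153.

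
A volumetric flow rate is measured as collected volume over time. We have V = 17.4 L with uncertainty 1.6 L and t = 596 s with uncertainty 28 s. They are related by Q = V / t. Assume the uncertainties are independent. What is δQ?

Products/powers → add relative errors in quadrature, weighted by exponent:
  (1·δV/V)² = (1×0.0920)² = 0.00846;  (-1·δt/t)² = (-1×0.0470)² = 0.00221
δQ/Q = √(0.0107) = 0.103
Q = 0.0292 L/s, so δQ = 0.103 × 0.0292 = 0.00301 L/s.

0.00301 L/s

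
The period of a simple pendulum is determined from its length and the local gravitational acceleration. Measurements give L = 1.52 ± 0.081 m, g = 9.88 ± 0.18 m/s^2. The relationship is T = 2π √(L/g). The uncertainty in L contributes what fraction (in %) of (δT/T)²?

89.5%

(δT/T)² = (½·δL/L)² + (−½·δg/g)²
  L term: (0.5×0.0533)² = 0.000710
  g term: (-0.5×0.0182)² = 8.3e-05
Total = 0.000793. Share from L = 0.000710/0.000793 = 0.895.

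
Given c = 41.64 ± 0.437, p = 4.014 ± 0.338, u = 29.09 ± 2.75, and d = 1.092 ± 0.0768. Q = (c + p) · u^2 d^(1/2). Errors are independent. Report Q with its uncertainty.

40370 ± 7780

Let w = c + p = 45.65. δw = √(δc² + δp²) = √(0.191 + 0.114) = 0.552, so δw/w = 0.0121.
Q is then a monomial in w, u, d:
δQ/Q = √((δw/w)² + (2·δu/u)² + (½·δd/d)²) = √(0.000146 + 0.0357 + 0.00124) = 0.193
Q = 40370, so δQ = 0.193 × 40370 = 7780.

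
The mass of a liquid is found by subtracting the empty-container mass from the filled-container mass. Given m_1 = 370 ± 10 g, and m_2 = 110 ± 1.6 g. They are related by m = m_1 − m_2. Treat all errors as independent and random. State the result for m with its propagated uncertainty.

260 ± 10.1 g

m is a linear combination, so absolute uncertainties add in quadrature:
  (δm_1)² = 100;  (δm_2)² = 2.56
δm = √(103) = 10.1 g
m = 260 g.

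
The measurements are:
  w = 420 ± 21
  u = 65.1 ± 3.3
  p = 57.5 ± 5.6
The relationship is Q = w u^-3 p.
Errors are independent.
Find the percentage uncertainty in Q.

Since Q is a product/quotient, work with relative uncertainties:
  (1·δw/w)² = (1×0.0500)² = 0.00250;  (-3·δu/u)² = (-3×0.0507)² = 0.0231;  (1·δp/p)² = (1×0.0974)² = 0.00949
δQ/Q = √(0.0351) = 0.187

18.7%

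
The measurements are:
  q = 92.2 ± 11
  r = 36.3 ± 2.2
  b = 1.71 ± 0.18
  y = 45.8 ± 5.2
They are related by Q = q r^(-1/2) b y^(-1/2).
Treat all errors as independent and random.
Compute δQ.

Each factor contributes (exponent × relative error)² to (δQ/Q)²:
  (1·δq/q)² = (1×0.119)² = 0.0142;  (−½·δr/r)² = (-0.5×0.0606)² = 0.000918;  (1·δb/b)² = (1×0.105)² = 0.0111;  (−½·δy/y)² = (-0.5×0.114)² = 0.00322
δQ/Q = √(0.0295) = 0.172
Q = 3.87, so δQ = 0.172 × 3.87 = 0.664.

0.664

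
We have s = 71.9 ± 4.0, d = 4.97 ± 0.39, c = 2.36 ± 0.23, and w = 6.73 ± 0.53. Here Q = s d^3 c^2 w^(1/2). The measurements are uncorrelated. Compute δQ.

39900

Since Q is a product/quotient, work with relative uncertainties:
  (1·δs/s)² = (1×0.0556)² = 0.00310;  (3·δd/d)² = (3×0.0785)² = 0.0554;  (2·δc/c)² = (2×0.0975)² = 0.0380;  (½·δw/w)² = (0.5×0.0788)² = 0.00155
δQ/Q = √(0.0981) = 0.313
Q = 1.28e+05, so δQ = 0.313 × 1.28e+05 = 39900.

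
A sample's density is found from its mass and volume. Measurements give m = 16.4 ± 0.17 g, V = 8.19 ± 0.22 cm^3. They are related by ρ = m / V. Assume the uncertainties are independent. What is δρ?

0.0577 g/cm^3

For a monomial ρ ∝ m, V^-1, fractional errors add in quadrature:
  (1·δm/m)² = (1×0.0104)² = 0.000107;  (-1·δV/V)² = (-1×0.0269)² = 0.000722
δρ/ρ = √(0.000829) = 0.0288
ρ = 2.00 g/cm^3, so δρ = 0.0288 × 2.00 = 0.0577 g/cm^3.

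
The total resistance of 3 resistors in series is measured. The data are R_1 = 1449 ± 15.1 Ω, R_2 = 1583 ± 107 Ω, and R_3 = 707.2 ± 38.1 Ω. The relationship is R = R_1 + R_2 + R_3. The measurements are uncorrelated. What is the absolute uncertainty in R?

Each term contributes (cᵢ δxᵢ)² to (δR)²:
  (δR_1)² = 228;  (δR_2)² = 11400;  (δR_3)² = 1450
δR = √(13100) = 115 Ω

115 Ω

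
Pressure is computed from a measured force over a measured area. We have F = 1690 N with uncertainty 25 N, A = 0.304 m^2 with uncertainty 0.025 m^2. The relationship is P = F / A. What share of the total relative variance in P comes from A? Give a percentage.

96.9%

(δP/P)² = (1·δF/F)² + (-1·δA/A)²
  F term: (1×0.0148)² = 0.000219
  A term: (-1×0.0822)² = 0.00676
Total = 0.00698. Share from A = 0.00676/0.00698 = 0.969.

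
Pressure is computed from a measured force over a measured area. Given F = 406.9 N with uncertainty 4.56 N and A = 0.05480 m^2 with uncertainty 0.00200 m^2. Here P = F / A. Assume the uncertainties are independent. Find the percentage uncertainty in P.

Each factor contributes (exponent × relative error)² to (δP/P)²:
  (1·δF/F)² = (1×0.0112)² = 0.000126;  (-1·δA/A)² = (-1×0.0365)² = 0.00133
δP/P = √(0.00146) = 0.0382

3.82%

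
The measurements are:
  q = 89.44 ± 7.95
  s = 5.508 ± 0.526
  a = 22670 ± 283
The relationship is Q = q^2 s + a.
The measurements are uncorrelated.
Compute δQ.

8900

Let p = q^2·s = 44060. δp/p = √((2·δq/q)² + (1·δs/s)²) = √(0.0316 + 0.00912) = 0.202, so δp = 8890.
Q = p + a: δQ = √(δp² + δa²) = √(7.91e+07 + 80100) = 8900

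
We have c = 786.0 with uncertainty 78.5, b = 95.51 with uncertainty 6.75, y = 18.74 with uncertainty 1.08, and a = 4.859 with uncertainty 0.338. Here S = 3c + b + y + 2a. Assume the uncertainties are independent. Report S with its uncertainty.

2482 ± 236

Each term contributes (cᵢ δxᵢ)² to (δS)²:
  (3·δc)² = 55500;  (δb)² = 45.6;  (δy)² = 1.17;  (2·δa)² = 0.457
δS = √(55500) = 236
S = 2482.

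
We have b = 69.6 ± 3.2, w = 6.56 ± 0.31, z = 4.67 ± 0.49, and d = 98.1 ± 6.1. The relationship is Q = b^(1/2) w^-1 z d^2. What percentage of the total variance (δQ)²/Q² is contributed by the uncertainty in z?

(δQ/Q)² = (½·δb/b)² + (-1·δw/w)² + (1·δz/z)² + (2·δd/d)²
  b term: (0.5×0.0460)² = 0.000528
  w term: (-1×0.0473)² = 0.00223
  z term: (1×0.105)² = 0.0110
  d term: (2×0.0622)² = 0.0155
Total = 0.0292. Share from z = 0.0110/0.0292 = 0.377.

37.7%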